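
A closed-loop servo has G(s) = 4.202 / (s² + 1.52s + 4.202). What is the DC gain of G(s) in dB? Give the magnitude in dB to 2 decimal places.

G(0) = 4.202 / 4.202 = 1
20 log₁₀(1) = 0.000 dB

0.00 dB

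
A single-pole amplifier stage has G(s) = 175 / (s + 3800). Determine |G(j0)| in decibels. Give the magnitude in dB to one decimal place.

-26.7 dB

G(0) = 175 / 3800 = 0.046053
20 log₁₀(0.046053) = -26.73 dB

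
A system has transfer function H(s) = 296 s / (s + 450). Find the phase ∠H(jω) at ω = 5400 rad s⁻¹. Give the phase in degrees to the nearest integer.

∠(j5400) = 90.00°
∠(j5400 + 450) = arctan(5400/450) = 85.24°
∠H(j5400) = 90.00° − 85.24° = 4.76°

5°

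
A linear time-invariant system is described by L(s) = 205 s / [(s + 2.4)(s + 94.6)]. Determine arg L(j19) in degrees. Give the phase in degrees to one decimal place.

-4.2 deg

∠(j19) = 90.00°
∠(j19 + 2.4) = arctan(19/2.4) = 82.80°
∠(j19 + 94.6) = arctan(19/94.6) = 11.36°
∠L(j19) = 90.00° − (82.80° + 11.36°) = -4.16°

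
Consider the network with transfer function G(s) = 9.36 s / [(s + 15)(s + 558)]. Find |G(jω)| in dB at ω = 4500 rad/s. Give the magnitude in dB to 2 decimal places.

|j4500| = 4500
|j4500 + 15| = √(4500² + 15²) = 4500
|j4500 + 558| = √(4500² + 558²) = 4534
|G(j4500)| = 9.36 × 4500 / (4500 × 4534) = 0.0020642
20 log₁₀(0.0020642) = -53.705 dB

-53.71 dB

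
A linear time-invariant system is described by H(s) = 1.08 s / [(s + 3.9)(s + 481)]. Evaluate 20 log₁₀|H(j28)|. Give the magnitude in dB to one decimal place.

|j28| = 28
|j28 + 3.9| = √(28² + 3.9²) = 28.27
|j28 + 481| = √(28² + 481²) = 481.8
|H(j28)| = 1.08 × 28 / (28.27 × 481.8) = 0.0022201
20 log₁₀(0.0022201) = -53.07 dB

-53.1 dB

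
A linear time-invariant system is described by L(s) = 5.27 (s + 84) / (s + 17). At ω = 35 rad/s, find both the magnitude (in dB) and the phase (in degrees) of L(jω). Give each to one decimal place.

|j35 + 84| = √(35² + 84²) = 91
|j35 + 17| = √(35² + 17²) = 38.91
|L(j35)| = 5.27 × 91 / 38.91 = 12.325
20 log₁₀(12.325) = 21.82 dB
∠(j35 + 84) = arctan(35/84) = 22.62°
∠(j35 + 17) = arctan(35/17) = 64.09°
∠L(j35) = 22.62° − 64.09° = -41.47°

|L| = 21.8 dB, ∠L = -41.5°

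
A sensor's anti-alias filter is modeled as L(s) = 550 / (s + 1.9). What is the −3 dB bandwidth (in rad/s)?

1.9 rad/s

For a single-pole low-pass, the −3 dB point is at the pole: ω = 1.9 rad/s.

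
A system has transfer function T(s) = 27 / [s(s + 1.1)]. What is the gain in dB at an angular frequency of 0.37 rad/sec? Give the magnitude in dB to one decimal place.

36.0 dB

|j0.37 + 1.1| = √(0.37² + 1.1²) = 1.161
|j0.37| = 0.37
|T(j0.37)| = 27 / (1.161 × 0.37) = 62.877
20 log₁₀(62.877) = 35.97 dB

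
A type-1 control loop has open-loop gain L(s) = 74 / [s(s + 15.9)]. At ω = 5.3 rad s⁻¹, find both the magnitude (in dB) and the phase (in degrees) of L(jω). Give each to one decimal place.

|L| = -1.6 dB, ∠L = -108.4°

|j5.3 + 15.9| = √(5.3² + 15.9²) = 16.76
|j5.3| = 5.3
|L(j5.3)| = 74 / (16.76 × 5.3) = 0.83307
20 log₁₀(0.83307) = -1.59 dB
∠(j5.3 + 15.9) = arctan(5.3/15.9) = 18.43°
∠(j5.3) = 90.00°
∠L(j5.3) = − (18.43° + 90.00°) = -108.43°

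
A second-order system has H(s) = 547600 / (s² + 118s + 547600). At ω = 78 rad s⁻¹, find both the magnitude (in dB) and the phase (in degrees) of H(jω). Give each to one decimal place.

|H| = 0.1 dB, ∠H = -1.0 deg

|(j78)² + 118(j78) + 547600| = |5.4152e+05 + j9204| = 5.416e+05
|H(j78)| = 547600 / 5.416e+05 = 1.0111
20 log₁₀(1.0111) = 0.10 dB
∠[(j78)² + 118(j78) + 547600] = ∠[5.4152e+05 + j9204] = 0.97°
∠H(j78) = −0.97° = -0.97°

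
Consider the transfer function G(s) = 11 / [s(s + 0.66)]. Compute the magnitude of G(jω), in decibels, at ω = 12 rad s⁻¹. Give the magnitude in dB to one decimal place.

|j12 + 0.66| = √(12² + 0.66²) = 12.02
|j12| = 12
|G(j12)| = 11 / (12.02 × 12) = 0.076274
20 log₁₀(0.076274) = -22.35 dB

-22.4 dB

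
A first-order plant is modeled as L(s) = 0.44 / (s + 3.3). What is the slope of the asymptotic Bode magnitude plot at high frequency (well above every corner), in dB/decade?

With 0 zeros and 1 pole, the high-frequency asymptotic slope is 20 × (0 − 1) = -20 dB/decade.

-20 dB/decade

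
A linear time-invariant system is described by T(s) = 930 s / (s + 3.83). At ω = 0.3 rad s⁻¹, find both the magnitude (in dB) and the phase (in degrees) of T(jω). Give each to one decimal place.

|j0.3| = 0.3
|j0.3 + 3.83| = √(0.3² + 3.83²) = 3.842
|T(j0.3)| = 930 × 0.3 / 3.842 = 72.624
20 log₁₀(72.624) = 37.22 dB
∠(j0.3) = 90.00°
∠(j0.3 + 3.83) = arctan(0.3/3.83) = 4.48°
∠T(j0.3) = 90.00° − 4.48° = 85.52°

|T| = 37.2 dB, ∠T = 85.5°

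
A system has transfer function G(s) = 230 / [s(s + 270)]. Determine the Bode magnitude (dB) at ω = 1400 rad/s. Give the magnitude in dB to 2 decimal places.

|j1400 + 270| = √(1400² + 270²) = 1426
|j1400| = 1400
|G(j1400)| = 230 / (1426 × 1400) = 0.00011522
20 log₁₀(0.00011522) = -78.769 dB

-78.77 dB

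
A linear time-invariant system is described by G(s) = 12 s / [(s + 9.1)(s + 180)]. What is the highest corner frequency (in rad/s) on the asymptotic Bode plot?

Break frequencies occur at each pole and zero magnitude: 9.1 rad/s, 180 rad/s.
The highest is 180 rad/s.

180 rad/s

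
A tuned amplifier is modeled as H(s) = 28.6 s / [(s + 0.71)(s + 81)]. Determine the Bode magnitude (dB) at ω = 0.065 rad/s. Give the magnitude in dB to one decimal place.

|j0.065| = 0.065
|j0.065 + 0.71| = √(0.065² + 0.71²) = 0.713
|j0.065 + 81| = √(0.065² + 81²) = 81
|H(j0.065)| = 28.6 × 0.065 / (0.713 × 81) = 0.03219
20 log₁₀(0.03219) = -29.85 dB

-29.8 dB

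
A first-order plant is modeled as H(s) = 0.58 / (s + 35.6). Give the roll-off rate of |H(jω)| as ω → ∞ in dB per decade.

-20 dB/decade

With 0 zeros and 1 pole, the high-frequency asymptotic slope is 20 × (0 − 1) = -20 dB/decade.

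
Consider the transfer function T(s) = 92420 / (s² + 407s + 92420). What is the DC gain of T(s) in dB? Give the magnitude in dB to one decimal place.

0.0 dB

T(0) = 92420 / 92420 = 1
20 log₁₀(1) = 0.00 dB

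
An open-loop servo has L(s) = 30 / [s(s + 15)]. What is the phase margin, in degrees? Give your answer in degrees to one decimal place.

82.5°

Gain crossover: |L(jω)| = 1 at ω ≈ 1.98 rad/s.
∠L(j1.98) = −90° − arctan(1.98/15) ≈ -97.53°
PM = 180° + (-97.53°) = 82.47°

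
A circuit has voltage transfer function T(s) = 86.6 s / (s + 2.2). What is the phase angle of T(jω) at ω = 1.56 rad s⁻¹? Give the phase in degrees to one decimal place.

∠(j1.56) = 90.00°
∠(j1.56 + 2.2) = arctan(1.56/2.2) = 35.34°
∠T(j1.56) = 90.00° − 35.34° = 54.66°

54.7°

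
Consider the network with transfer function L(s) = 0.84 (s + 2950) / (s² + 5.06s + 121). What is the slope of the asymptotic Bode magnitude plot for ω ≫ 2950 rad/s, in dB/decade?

-20 dB/decade

With 1 zero and 2 poles, the high-frequency asymptotic slope is 20 × (1 − 2) = -20 dB/decade.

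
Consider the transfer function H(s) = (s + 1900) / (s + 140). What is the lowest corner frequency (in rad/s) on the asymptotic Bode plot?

140 rad/s

Break frequencies occur at each pole and zero magnitude: 140 rad/s, 1900 rad/s.
The lowest is 140 rad/s.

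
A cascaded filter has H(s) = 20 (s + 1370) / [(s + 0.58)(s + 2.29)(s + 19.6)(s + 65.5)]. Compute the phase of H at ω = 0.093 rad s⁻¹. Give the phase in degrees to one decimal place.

-11.8°

∠(j0.093 + 1370) = arctan(0.093/1370) = 0.00°
∠(j0.093 + 0.58) = arctan(0.093/0.58) = 9.11°
∠(j0.093 + 2.29) = arctan(0.093/2.29) = 2.33°
∠(j0.093 + 19.6) = arctan(0.093/19.6) = 0.27°
∠(j0.093 + 65.5) = arctan(0.093/65.5) = 0.08°
∠H(j0.093) = 0.00° − (9.11° + 2.33° + 0.27° + 0.08°) = -11.78°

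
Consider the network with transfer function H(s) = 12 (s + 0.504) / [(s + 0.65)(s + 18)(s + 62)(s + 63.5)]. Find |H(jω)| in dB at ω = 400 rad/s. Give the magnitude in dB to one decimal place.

-134.8 dB

|j400 + 0.504| = √(400² + 0.504²) = 400
|j400 + 0.65| = √(400² + 0.65²) = 400
|j400 + 18| = √(400² + 18²) = 400.4
|j400 + 62| = √(400² + 62²) = 404.8
|j400 + 63.5| = √(400² + 63.5²) = 405
|H(j400)| = 12 × 400 / (400 × 400.4 × 404.8 × 405) = 1.8281e-07
20 log₁₀(1.8281e-07) = -134.76 dB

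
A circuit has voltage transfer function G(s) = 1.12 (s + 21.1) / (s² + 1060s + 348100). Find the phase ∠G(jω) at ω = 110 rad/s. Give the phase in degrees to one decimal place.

∠(j110 + 21.1) = arctan(110/21.1) = 79.14°
∠[(j110)² + 1060(j110) + 348100] = ∠[3.36e+05 + j1.166e+05] = 19.14°
∠G(j110) = 79.14° − 19.14° = 60.00°

60.0°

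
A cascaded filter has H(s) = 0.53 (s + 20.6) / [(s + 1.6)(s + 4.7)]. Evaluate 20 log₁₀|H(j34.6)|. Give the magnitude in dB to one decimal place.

-35.1 dB

|j34.6 + 20.6| = √(34.6² + 20.6²) = 40.27
|j34.6 + 1.6| = √(34.6² + 1.6²) = 34.64
|j34.6 + 4.7| = √(34.6² + 4.7²) = 34.92
|H(j34.6)| = 0.53 × 40.27 / (34.64 × 34.92) = 0.017646
20 log₁₀(0.017646) = -35.07 dB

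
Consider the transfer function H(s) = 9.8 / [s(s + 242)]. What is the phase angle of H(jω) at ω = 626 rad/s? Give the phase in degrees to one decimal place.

-158.9°

∠(j626 + 242) = arctan(626/242) = 68.86°
∠(j626) = 90.00°
∠H(j626) = − (68.86° + 90.00°) = -158.86°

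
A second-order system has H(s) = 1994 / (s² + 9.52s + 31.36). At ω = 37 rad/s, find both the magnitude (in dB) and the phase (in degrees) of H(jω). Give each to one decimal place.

|(j37)² + 9.52(j37) + 31.36| = |-1337.6 + j352.24| = 1383
|H(j37)| = 1994 / 1383 = 1.4415
20 log₁₀(1.4415) = 3.18 dB
∠[(j37)² + 9.52(j37) + 31.36] = ∠[-1337.6 + j352.24] = 165.25°
∠H(j37) = −165.25° = -165.25°

|H| = 3.2 dB, ∠H = -165.2°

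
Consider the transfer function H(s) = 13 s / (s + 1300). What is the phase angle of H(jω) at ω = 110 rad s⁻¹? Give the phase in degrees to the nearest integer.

85°

∠(j110) = 90.00°
∠(j110 + 1300) = arctan(110/1300) = 4.84°
∠H(j110) = 90.00° − 4.84° = 85.16°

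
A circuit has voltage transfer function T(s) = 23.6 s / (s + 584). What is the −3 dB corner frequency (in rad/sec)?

584 rad/sec

For a single-pole high-pass, the −3 dB point is at the pole: ω = 584 rad/sec.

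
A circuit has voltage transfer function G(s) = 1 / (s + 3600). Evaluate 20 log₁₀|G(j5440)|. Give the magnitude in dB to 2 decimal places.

-76.29 dB

|j5440 + 3600| = √(5440² + 3600²) = 6523
|G(j5440)| = 1 / 6523 = 0.0001533
20 log₁₀(0.0001533) = -76.289 dB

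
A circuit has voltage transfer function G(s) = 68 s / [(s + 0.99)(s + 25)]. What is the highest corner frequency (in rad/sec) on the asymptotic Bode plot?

25 rad/sec

Break frequencies occur at each pole and zero magnitude: 0.99 rad/sec, 25 rad/sec.
The highest is 25 rad/sec.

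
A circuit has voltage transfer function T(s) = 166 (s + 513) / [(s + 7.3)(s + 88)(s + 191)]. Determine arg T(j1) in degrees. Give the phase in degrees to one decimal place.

-8.6°

∠(j1 + 513) = arctan(1/513) = 0.11°
∠(j1 + 7.3) = arctan(1/7.3) = 7.80°
∠(j1 + 88) = arctan(1/88) = 0.65°
∠(j1 + 191) = arctan(1/191) = 0.30°
∠T(j1) = 0.11° − (7.80° + 0.65° + 0.30°) = -8.64°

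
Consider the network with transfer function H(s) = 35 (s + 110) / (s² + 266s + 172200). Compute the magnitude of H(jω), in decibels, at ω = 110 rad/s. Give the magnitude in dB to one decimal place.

|j110 + 110| = √(110² + 110²) = 155.6
|(j110)² + 266(j110) + 172200| = |1.601e+05 + j29260| = 1.628e+05
|H(j110)| = 35 × 155.6 / 1.628e+05 = 0.033454
20 log₁₀(0.033454) = -29.51 dB

-29.5 dB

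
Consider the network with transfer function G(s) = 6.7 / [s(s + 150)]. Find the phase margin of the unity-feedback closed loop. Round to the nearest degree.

Gain crossover: |G(jω)| = 1 at ω ≈ 0.0447 rad/s.
∠G(j0.0447) = −90° − arctan(0.0447/150) ≈ -90.02°
PM = 180° + (-90.02°) = 89.98°

90°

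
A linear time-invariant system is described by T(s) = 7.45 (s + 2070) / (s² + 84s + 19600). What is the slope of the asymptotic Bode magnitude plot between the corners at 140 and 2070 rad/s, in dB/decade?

In this band the factors already past their corner are: complex pole pair at ωₙ ≈ 140; net slope = -40 dB/decade.

-40 dB/decade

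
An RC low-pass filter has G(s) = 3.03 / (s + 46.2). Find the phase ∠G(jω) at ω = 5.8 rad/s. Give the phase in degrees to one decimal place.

∠(j5.8 + 46.2) = arctan(5.8/46.2) = 7.16°
∠G(j5.8) = −7.16° = -7.16°

-7.2°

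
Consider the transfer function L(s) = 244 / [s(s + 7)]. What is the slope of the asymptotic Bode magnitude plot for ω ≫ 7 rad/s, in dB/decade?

-40 dB/decade

With 0 zeros and 2 poles, the high-frequency asymptotic slope is 20 × (0 − 2) = -40 dB/decade.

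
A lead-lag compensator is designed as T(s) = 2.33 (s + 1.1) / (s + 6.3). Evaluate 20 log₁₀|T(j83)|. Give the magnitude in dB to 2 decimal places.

7.32 dB

|j83 + 1.1| = √(83² + 1.1²) = 83.01
|j83 + 6.3| = √(83² + 6.3²) = 83.24
|T(j83)| = 2.33 × 83.01 / 83.24 = 2.3235
20 log₁₀(2.3235) = 7.323 dB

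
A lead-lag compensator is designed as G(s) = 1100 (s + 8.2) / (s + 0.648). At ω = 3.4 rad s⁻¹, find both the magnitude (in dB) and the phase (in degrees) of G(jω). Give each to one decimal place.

|j3.4 + 8.2| = √(3.4² + 8.2²) = 8.877
|j3.4 + 0.648| = √(3.4² + 0.648²) = 3.461
|G(j3.4)| = 1100 × 8.877 / 3.461 = 2821.2
20 log₁₀(2821.2) = 69.01 dB
∠(j3.4 + 8.2) = arctan(3.4/8.2) = 22.52°
∠(j3.4 + 0.648) = arctan(3.4/0.648) = 79.21°
∠G(j3.4) = 22.52° − 79.21° = -56.69°

|G| = 69.0 dB, ∠G = -56.7°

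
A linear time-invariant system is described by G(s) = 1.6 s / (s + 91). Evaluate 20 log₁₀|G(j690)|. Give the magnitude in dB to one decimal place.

|j690| = 690
|j690 + 91| = √(690² + 91²) = 696
|G(j690)| = 1.6 × 690 / 696 = 1.5863
20 log₁₀(1.5863) = 4.01 dB

4.0 dB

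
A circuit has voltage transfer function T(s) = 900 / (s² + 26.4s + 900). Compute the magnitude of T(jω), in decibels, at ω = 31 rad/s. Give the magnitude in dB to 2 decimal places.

0.80 dB

|(j31)² + 26.4(j31) + 900| = |-61 + j818.4| = 820.7
|T(j31)| = 900 / 820.7 = 1.0967
20 log₁₀(1.0967) = 0.801 dB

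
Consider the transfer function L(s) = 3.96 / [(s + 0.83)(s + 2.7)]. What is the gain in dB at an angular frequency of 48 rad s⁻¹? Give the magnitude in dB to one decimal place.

|j48 + 0.83| = √(48² + 0.83²) = 48.01
|j48 + 2.7| = √(48² + 2.7²) = 48.08
|L(j48)| = 3.96 / (48.01 × 48.08) = 0.0017158
20 log₁₀(0.0017158) = -55.31 dB

-55.3 dB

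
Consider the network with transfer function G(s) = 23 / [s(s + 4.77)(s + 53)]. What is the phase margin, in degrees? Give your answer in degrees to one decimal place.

Gain crossover: |G(jω)| = 1 at ω ≈ 0.091 rad/s.
∠G(j0.091) = −90° − arctan(0.091/4.77) − arctan(0.091/53) ≈ -91.19°
PM = 180° + (-91.19°) = 88.81°

88.8°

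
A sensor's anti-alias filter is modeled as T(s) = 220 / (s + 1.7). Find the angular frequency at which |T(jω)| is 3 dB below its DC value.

For a single-pole low-pass, the −3 dB point is at the pole: ω = 1.7 rad/s.

1.7 rad/s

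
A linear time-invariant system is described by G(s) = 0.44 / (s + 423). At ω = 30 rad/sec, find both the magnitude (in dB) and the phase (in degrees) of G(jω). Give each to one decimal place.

|G| = -59.7 dB, ∠G = -4.1°

|j30 + 423| = √(30² + 423²) = 424.1
|G(j30)| = 0.44 / 424.1 = 0.0010376
20 log₁₀(0.0010376) = -59.68 dB
∠(j30 + 423) = arctan(30/423) = 4.06°
∠G(j30) = −4.06° = -4.06°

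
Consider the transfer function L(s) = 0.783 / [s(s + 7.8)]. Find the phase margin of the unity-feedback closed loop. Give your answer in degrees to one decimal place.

89.3°

Gain crossover: |L(jω)| = 1 at ω ≈ 0.1 rad/s.
∠L(j0.1) = −90° − arctan(0.1/7.8) ≈ -90.74°
PM = 180° + (-90.74°) = 89.26°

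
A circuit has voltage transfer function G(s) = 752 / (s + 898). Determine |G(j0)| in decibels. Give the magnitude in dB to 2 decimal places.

G(0) = 752 / 898 = 0.83742
20 log₁₀(0.83742) = -1.541 dB

-1.54 dB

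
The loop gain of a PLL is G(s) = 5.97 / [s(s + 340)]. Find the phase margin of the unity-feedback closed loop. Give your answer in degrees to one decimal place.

90.0°

Gain crossover: |G(jω)| = 1 at ω ≈ 0.0176 rad/s.
∠G(j0.0176) = −90° − arctan(0.0176/340) ≈ -90.00°
PM = 180° + (-90.00°) = 90.00°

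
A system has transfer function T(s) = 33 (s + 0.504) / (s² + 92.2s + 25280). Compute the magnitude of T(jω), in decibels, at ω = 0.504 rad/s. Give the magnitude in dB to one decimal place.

-60.6 dB

|j0.504 + 0.504| = √(0.504² + 0.504²) = 0.7128
|(j0.504)² + 92.2(j0.504) + 25280| = |25280 + j46.469| = 2.528e+04
|T(j0.504)| = 33 × 0.7128 / 2.528e+04 = 0.00093043
20 log₁₀(0.00093043) = -60.63 dB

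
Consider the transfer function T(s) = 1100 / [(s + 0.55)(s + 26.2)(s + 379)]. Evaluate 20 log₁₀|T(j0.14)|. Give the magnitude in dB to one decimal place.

-14.2 dB

|j0.14 + 0.55| = √(0.14² + 0.55²) = 0.5675
|j0.14 + 26.2| = √(0.14² + 26.2²) = 26.2
|j0.14 + 379| = √(0.14² + 379²) = 379
|T(j0.14)| = 1100 / (0.5675 × 26.2 × 379) = 0.19519
20 log₁₀(0.19519) = -14.19 dB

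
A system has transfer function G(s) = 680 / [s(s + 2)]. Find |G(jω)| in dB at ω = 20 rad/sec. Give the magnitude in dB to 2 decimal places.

4.57 dB

|j20 + 2| = √(20² + 2²) = 20.1
|j20| = 20
|G(j20)| = 680 / (20.1 × 20) = 1.6916
20 log₁₀(1.6916) = 4.566 dB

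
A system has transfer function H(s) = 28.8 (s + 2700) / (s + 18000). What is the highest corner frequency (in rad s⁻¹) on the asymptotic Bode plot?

18000 rad s⁻¹

Break frequencies occur at each pole and zero magnitude: 2700 rad s⁻¹, 18000 rad s⁻¹.
The highest is 18000 rad s⁻¹.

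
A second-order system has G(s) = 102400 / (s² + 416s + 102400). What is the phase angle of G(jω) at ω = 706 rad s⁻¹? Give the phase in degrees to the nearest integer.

-143 deg

∠[(j706)² + 416(j706) + 102400] = ∠[-3.9604e+05 + j2.937e+05] = 143.44°
∠G(j706) = −143.44° = -143.44°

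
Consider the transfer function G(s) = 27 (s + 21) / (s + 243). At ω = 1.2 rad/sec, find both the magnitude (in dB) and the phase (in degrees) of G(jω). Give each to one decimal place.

|G| = 7.4 dB, ∠G = 3.0 deg

|j1.2 + 21| = √(1.2² + 21²) = 21.03
|j1.2 + 243| = √(1.2² + 243²) = 243
|G(j1.2)| = 27 × 21.03 / 243 = 2.3371
20 log₁₀(2.3371) = 7.37 dB
∠(j1.2 + 21) = arctan(1.2/21) = 3.27°
∠(j1.2 + 243) = arctan(1.2/243) = 0.28°
∠G(j1.2) = 3.27° − 0.28° = 2.99°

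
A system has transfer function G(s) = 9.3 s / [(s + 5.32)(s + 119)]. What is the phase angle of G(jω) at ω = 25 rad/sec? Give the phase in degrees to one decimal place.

0.1°

∠(j25) = 90.00°
∠(j25 + 5.32) = arctan(25/5.32) = 77.99°
∠(j25 + 119) = arctan(25/119) = 11.86°
∠G(j25) = 90.00° − (77.99° + 11.86°) = 0.15°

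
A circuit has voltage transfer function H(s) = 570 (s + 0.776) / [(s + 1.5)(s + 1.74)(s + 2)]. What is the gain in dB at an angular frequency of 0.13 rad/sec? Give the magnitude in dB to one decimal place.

38.6 dB

|j0.13 + 0.776| = √(0.13² + 0.776²) = 0.7868
|j0.13 + 1.5| = √(0.13² + 1.5²) = 1.506
|j0.13 + 1.74| = √(0.13² + 1.74²) = 1.745
|j0.13 + 2| = √(0.13² + 2²) = 2.004
|H(j0.13)| = 570 × 0.7868 / (1.506 × 1.745 × 2.004) = 85.178
20 log₁₀(85.178) = 38.61 dB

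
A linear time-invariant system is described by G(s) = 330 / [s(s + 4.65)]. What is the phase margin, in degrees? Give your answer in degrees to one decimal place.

14.6 deg

Gain crossover: |G(jω)| = 1 at ω ≈ 17.9 rad/s.
∠G(j17.9) = −90° − arctan(17.9/4.65) ≈ -165.42°
PM = 180° + (-165.42°) = 14.58°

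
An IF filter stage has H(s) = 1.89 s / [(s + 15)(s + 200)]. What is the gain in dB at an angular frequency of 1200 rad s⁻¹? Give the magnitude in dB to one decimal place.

|j1200| = 1200
|j1200 + 15| = √(1200² + 15²) = 1200
|j1200 + 200| = √(1200² + 200²) = 1217
|H(j1200)| = 1.89 × 1200 / (1200 × 1217) = 0.0015534
20 log₁₀(0.0015534) = -56.17 dB

-56.2 dB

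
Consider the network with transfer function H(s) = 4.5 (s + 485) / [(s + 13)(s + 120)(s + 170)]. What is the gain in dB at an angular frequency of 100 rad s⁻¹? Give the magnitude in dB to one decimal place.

|j100 + 485| = √(100² + 485²) = 495.2
|j100 + 13| = √(100² + 13²) = 100.8
|j100 + 120| = √(100² + 120²) = 156.2
|j100 + 170| = √(100² + 170²) = 197.2
|H(j100)| = 4.5 × 495.2 / (100.8 × 156.2 × 197.2) = 0.00071728
20 log₁₀(0.00071728) = -62.89 dB

-62.9 dB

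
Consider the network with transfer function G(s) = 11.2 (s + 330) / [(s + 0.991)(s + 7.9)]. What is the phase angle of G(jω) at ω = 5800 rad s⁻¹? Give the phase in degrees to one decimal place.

∠(j5800 + 330) = arctan(5800/330) = 86.74°
∠(j5800 + 0.991) = arctan(5800/0.991) = 89.99°
∠(j5800 + 7.9) = arctan(5800/7.9) = 89.92°
∠G(j5800) = 86.74° − (89.99° + 89.92°) = -93.17°

-93.2°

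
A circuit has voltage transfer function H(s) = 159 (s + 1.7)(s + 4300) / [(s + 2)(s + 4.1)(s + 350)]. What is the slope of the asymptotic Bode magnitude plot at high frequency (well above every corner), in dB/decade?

-20 dB/decade

With 2 zeros and 3 poles, the high-frequency asymptotic slope is 20 × (2 − 3) = -20 dB/decade.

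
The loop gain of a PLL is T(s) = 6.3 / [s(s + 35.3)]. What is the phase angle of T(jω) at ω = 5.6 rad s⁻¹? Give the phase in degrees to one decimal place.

∠(j5.6 + 35.3) = arctan(5.6/35.3) = 9.01°
∠(j5.6) = 90.00°
∠T(j5.6) = − (9.01° + 90.00°) = -99.01°

-99.0 deg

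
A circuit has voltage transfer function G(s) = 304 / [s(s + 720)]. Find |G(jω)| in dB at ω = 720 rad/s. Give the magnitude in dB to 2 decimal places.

-67.65 dB

|j720 + 720| = √(720² + 720²) = 1018
|j720| = 720
|G(j720)| = 304 / (1018 × 720) = 0.00041466
20 log₁₀(0.00041466) = -67.646 dB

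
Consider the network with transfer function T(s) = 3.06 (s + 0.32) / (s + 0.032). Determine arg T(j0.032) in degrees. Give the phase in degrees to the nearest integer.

∠(j0.032 + 0.32) = arctan(0.032/0.32) = 5.71°
∠(j0.032 + 0.032) = arctan(0.032/0.032) = 45.00°
∠T(j0.032) = 5.71° − 45.00° = -39.29°

-39°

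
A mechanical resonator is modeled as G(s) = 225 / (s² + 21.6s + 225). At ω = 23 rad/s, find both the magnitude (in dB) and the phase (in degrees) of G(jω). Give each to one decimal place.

|(j23)² + 21.6(j23) + 225| = |-304 + j496.8| = 582.4
|G(j23)| = 225 / 582.4 = 0.38631
20 log₁₀(0.38631) = -8.26 dB
∠[(j23)² + 21.6(j23) + 225] = ∠[-304 + j496.8] = 121.46°
∠G(j23) = −121.46° = -121.46°

|G| = -8.3 dB, ∠G = -121.5°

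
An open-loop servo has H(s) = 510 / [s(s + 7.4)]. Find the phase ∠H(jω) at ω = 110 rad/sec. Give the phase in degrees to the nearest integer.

∠(j110 + 7.4) = arctan(110/7.4) = 86.15°
∠(j110) = 90.00°
∠H(j110) = − (86.15° + 90.00°) = -176.15°

-176 deg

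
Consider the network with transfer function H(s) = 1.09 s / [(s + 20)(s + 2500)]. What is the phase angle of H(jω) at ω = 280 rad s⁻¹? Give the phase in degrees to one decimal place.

∠(j280) = 90.00°
∠(j280 + 20) = arctan(280/20) = 85.91°
∠(j280 + 2500) = arctan(280/2500) = 6.39°
∠H(j280) = 90.00° − (85.91° + 6.39°) = -2.30°

-2.3°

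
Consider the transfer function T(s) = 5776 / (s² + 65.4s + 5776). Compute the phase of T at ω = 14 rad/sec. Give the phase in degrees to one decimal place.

∠[(j14)² + 65.4(j14) + 5776] = ∠[5580 + j915.6] = 9.32°
∠T(j14) = −9.32° = -9.32°

-9.3°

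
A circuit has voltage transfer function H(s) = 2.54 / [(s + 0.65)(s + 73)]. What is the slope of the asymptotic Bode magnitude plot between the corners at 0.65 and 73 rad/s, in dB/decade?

In this band the factors already past their corner are: pole at 0.65; net slope = -20 dB/decade.

-20 dB/decade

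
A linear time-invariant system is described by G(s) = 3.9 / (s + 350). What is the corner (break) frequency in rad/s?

350 rad/s

The single real pole at s = −350 gives a corner at ω = 350 rad/s.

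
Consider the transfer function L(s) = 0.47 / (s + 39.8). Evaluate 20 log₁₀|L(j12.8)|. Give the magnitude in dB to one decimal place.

-39.0 dB

|j12.8 + 39.8| = √(12.8² + 39.8²) = 41.81
|L(j12.8)| = 0.47 / 41.81 = 0.011242
20 log₁₀(0.011242) = -38.98 dB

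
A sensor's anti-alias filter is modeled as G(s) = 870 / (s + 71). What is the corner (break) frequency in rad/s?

71 rad/s

The single real pole at s = −71 gives a corner at ω = 71 rad/s.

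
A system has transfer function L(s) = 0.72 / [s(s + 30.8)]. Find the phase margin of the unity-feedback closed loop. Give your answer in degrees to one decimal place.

90.0°

Gain crossover: |L(jω)| = 1 at ω ≈ 0.0234 rad/sec.
∠L(j0.0234) = −90° − arctan(0.0234/30.8) ≈ -90.04°
PM = 180° + (-90.04°) = 89.96°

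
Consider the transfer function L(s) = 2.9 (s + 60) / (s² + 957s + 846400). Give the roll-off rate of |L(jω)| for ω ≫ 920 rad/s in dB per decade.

-20 dB/decade

With 1 zero and 2 poles, the high-frequency asymptotic slope is 20 × (1 − 2) = -20 dB/decade.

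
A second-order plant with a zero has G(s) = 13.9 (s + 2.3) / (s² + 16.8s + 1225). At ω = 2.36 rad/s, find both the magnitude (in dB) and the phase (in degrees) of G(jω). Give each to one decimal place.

|G| = -28.5 dB, ∠G = 43.9°

|j2.36 + 2.3| = √(2.36² + 2.3²) = 3.295
|(j2.36)² + 16.8(j2.36) + 1225| = |1219.4 + j39.648| = 1220
|G(j2.36)| = 13.9 × 3.295 / 1220 = 0.037544
20 log₁₀(0.037544) = -28.51 dB
∠(j2.36 + 2.3) = arctan(2.36/2.3) = 45.74°
∠[(j2.36)² + 16.8(j2.36) + 1225] = ∠[1219.4 + j39.648] = 1.86°
∠G(j2.36) = 45.74° − 1.86° = 43.88°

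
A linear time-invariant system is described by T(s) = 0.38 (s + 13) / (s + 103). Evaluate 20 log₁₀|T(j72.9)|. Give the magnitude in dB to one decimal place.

|j72.9 + 13| = √(72.9² + 13²) = 74.05
|j72.9 + 103| = √(72.9² + 103²) = 126.2
|T(j72.9)| = 0.38 × 74.05 / 126.2 = 0.22299
20 log₁₀(0.22299) = -13.03 dB

-13.0 dB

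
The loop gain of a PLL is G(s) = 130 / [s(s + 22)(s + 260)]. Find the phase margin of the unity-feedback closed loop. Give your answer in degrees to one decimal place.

89.9 deg

Gain crossover: |G(jω)| = 1 at ω ≈ 0.0227 rad/s.
∠G(j0.0227) = −90° − arctan(0.0227/22) − arctan(0.0227/260) ≈ -90.06°
PM = 180° + (-90.06°) = 89.94°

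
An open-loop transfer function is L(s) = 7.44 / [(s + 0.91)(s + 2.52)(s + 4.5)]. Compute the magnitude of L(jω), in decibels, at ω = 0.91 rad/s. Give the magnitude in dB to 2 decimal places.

|j0.91 + 0.91| = √(0.91² + 0.91²) = 1.287
|j0.91 + 2.52| = √(0.91² + 2.52²) = 2.679
|j0.91 + 4.5| = √(0.91² + 4.5²) = 4.591
|L(j0.91)| = 7.44 / (1.287 × 2.679 × 4.591) = 0.46998
20 log₁₀(0.46998) = -6.558 dB

-6.56 dB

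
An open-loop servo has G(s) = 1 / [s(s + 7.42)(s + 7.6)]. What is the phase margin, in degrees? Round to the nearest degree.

Gain crossover: |G(jω)| = 1 at ω ≈ 0.0177 rad s⁻¹.
∠G(j0.0177) = −90° − arctan(0.0177/7.42) − arctan(0.0177/7.6) ≈ -90.27°
PM = 180° + (-90.27°) = 89.73°

90°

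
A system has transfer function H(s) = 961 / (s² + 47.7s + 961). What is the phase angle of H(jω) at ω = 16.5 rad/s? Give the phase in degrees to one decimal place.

-48.8°

∠[(j16.5)² + 47.7(j16.5) + 961] = ∠[688.75 + j787.05] = 48.81°
∠H(j16.5) = −48.81° = -48.81°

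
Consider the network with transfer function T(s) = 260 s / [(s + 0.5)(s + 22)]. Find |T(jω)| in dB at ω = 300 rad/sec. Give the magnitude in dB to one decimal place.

-1.3 dB

|j300| = 300
|j300 + 0.5| = √(300² + 0.5²) = 300
|j300 + 22| = √(300² + 22²) = 300.8
|T(j300)| = 260 × 300 / (300 × 300.8) = 0.86434
20 log₁₀(0.86434) = -1.27 dB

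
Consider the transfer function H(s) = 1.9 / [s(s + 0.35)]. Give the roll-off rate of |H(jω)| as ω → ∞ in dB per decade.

-40 dB/decade

With 0 zeros and 2 poles, the high-frequency asymptotic slope is 20 × (0 − 2) = -40 dB/decade.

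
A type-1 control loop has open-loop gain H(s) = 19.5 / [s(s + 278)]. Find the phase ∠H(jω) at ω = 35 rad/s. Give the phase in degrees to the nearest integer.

-97°

∠(j35 + 278) = arctan(35/278) = 7.18°
∠(j35) = 90.00°
∠H(j35) = − (7.18° + 90.00°) = -97.18°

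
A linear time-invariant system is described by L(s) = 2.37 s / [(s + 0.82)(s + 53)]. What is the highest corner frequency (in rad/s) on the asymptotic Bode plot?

Break frequencies occur at each pole and zero magnitude: 0.82 rad/s, 53 rad/s.
The highest is 53 rad/s.

53 rad/s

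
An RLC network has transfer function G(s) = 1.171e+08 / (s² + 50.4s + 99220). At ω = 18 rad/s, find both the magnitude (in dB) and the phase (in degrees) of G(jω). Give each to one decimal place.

|G| = 61.5 dB, ∠G = -0.5°

|(j18)² + 50.4(j18) + 99220| = |98896 + j907.2| = 9.89e+04
|G(j18)| = 1.171e+08 / 9.89e+04 = 1184
20 log₁₀(1184) = 61.47 dB
∠[(j18)² + 50.4(j18) + 99220] = ∠[98896 + j907.2] = 0.53°
∠G(j18) = −0.53° = -0.53°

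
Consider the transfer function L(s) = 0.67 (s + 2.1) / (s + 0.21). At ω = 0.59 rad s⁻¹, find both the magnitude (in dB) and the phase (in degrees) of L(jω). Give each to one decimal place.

|L| = 7.4 dB, ∠L = -54.7 deg

|j0.59 + 2.1| = √(0.59² + 2.1²) = 2.181
|j0.59 + 0.21| = √(0.59² + 0.21²) = 0.6263
|L(j0.59)| = 0.67 × 2.181 / 0.6263 = 2.3337
20 log₁₀(2.3337) = 7.36 dB
∠(j0.59 + 2.1) = arctan(0.59/2.1) = 15.69°
∠(j0.59 + 0.21) = arctan(0.59/0.21) = 70.41°
∠L(j0.59) = 15.69° − 70.41° = -54.71°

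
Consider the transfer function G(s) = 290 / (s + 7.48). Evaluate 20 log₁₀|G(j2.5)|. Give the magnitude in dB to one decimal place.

31.3 dB

|j2.5 + 7.48| = √(2.5² + 7.48²) = 7.887
|G(j2.5)| = 290 / 7.887 = 36.771
20 log₁₀(36.771) = 31.31 dB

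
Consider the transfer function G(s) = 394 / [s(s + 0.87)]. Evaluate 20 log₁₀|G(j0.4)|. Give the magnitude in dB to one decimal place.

|j0.4 + 0.87| = √(0.4² + 0.87²) = 0.9575
|j0.4| = 0.4
|G(j0.4)| = 394 / (0.9575 × 0.4) = 1028.7
20 log₁₀(1028.7) = 60.25 dB

60.2 dB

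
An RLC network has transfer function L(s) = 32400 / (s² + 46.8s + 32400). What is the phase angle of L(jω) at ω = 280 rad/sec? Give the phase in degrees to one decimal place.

-164.1 deg

∠[(j280)² + 46.8(j280) + 32400] = ∠[-46000 + j13104] = 164.10°
∠L(j280) = −164.10° = -164.10°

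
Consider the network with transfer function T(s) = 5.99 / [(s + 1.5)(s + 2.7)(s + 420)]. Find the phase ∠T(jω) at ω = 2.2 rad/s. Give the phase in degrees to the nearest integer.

∠(j2.2 + 1.5) = arctan(2.2/1.5) = 55.71°
∠(j2.2 + 2.7) = arctan(2.2/2.7) = 39.17°
∠(j2.2 + 420) = arctan(2.2/420) = 0.30°
∠T(j2.2) = − (55.71° + 39.17° + 0.30°) = -95.19°

-95 deg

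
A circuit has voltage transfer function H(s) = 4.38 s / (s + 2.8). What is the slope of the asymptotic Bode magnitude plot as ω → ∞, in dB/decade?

0 dB/decade

With 1 zero and 1 pole, the high-frequency asymptotic slope is 20 × (1 − 1) = 0 dB/decade.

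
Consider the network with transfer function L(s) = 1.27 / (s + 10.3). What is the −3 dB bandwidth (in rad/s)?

For a single-pole low-pass, the −3 dB point is at the pole: ω = 10.3 rad/s.

10.3 rad/s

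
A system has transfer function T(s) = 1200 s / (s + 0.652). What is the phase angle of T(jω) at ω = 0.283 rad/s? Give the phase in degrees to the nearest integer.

∠(j0.283) = 90.00°
∠(j0.283 + 0.652) = arctan(0.283/0.652) = 23.46°
∠T(j0.283) = 90.00° − 23.46° = 66.54°

67 deg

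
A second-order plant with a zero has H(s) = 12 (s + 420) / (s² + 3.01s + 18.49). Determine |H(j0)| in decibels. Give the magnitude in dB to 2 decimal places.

H(0) = 12 × 420 / 18.49 = 272.58
20 log₁₀(272.58) = 48.710 dB

48.71 dB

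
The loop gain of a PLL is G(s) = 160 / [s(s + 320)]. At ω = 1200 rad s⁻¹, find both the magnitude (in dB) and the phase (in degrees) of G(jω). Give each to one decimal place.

|j1200 + 320| = √(1200² + 320²) = 1242
|j1200| = 1200
|G(j1200)| = 160 / (1242 × 1200) = 0.00010736
20 log₁₀(0.00010736) = -79.38 dB
∠(j1200 + 320) = arctan(1200/320) = 75.07°
∠(j1200) = 90.00°
∠G(j1200) = − (75.07° + 90.00°) = -165.07°

|G| = -79.4 dB, ∠G = -165.1 deg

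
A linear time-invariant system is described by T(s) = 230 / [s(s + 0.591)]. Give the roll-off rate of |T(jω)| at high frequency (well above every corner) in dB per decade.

-40 dB/decade

With 0 zeros and 2 poles, the high-frequency asymptotic slope is 20 × (0 − 2) = -40 dB/decade.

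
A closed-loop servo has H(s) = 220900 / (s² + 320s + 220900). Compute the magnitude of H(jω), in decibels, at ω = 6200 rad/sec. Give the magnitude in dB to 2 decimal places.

|(j6200)² + 320(j6200) + 220900| = |-3.8219e+07 + j1.984e+06| = 3.827e+07
|H(j6200)| = 220900 / 3.827e+07 = 0.0057721
20 log₁₀(0.0057721) = -44.773 dB

-44.77 dB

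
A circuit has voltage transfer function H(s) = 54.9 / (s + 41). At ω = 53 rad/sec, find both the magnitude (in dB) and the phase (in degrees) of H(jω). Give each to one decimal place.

|j53 + 41| = √(53² + 41²) = 67.01
|H(j53)| = 54.9 / 67.01 = 0.81931
20 log₁₀(0.81931) = -1.73 dB
∠(j53 + 41) = arctan(53/41) = 52.28°
∠H(j53) = −52.28° = -52.28°

|H| = -1.7 dB, ∠H = -52.3 deg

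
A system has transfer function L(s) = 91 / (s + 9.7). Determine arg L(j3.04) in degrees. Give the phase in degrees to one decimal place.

-17.4°

∠(j3.04 + 9.7) = arctan(3.04/9.7) = 17.40°
∠L(j3.04) = −17.40° = -17.40°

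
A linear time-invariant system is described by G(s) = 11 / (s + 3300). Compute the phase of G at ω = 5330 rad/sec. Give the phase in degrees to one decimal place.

-58.2°

∠(j5330 + 3300) = arctan(5330/3300) = 58.24°
∠G(j5330) = −58.24° = -58.24°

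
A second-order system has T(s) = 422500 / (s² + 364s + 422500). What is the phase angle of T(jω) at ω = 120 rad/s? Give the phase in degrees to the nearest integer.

-6 deg

∠[(j120)² + 364(j120) + 422500] = ∠[4.081e+05 + j43680] = 6.11°
∠T(j120) = −6.11° = -6.11°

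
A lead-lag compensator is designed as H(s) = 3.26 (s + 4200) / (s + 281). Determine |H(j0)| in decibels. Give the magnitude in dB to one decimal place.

33.8 dB

H(0) = 3.26 × 4200 / 281 = 48.726
20 log₁₀(48.726) = 33.76 dB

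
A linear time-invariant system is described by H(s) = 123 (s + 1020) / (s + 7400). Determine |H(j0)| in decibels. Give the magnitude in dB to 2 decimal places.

H(0) = 123 × 1020 / 7400 = 16.954
20 log₁₀(16.954) = 24.585 dB

24.59 dB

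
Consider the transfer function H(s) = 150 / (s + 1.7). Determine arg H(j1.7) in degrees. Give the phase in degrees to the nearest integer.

-45°

∠(j1.7 + 1.7) = arctan(1.7/1.7) = 45.00°
∠H(j1.7) = −45.00° = -45.00°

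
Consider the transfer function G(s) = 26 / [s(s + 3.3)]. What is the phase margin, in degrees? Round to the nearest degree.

Gain crossover: |G(jω)| = 1 at ω ≈ 4.6 rad/s.
∠G(j4.6) = −90° − arctan(4.6/3.3) ≈ -144.32°
PM = 180° + (-144.32°) = 35.68°

36°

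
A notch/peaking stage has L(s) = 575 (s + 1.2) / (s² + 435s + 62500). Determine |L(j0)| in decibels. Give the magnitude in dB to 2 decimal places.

L(0) = 575 × 1.2 / 62500 = 0.01104
20 log₁₀(0.01104) = -39.141 dB

-39.14 dB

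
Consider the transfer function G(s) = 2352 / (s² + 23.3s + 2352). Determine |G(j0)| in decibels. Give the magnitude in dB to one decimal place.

G(0) = 2352 / 2352 = 1
20 log₁₀(1) = 0.00 dB

0.0 dB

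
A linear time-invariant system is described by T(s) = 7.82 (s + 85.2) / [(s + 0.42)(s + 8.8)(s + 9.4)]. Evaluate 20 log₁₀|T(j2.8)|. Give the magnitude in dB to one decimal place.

|j2.8 + 85.2| = √(2.8² + 85.2²) = 85.25
|j2.8 + 0.42| = √(2.8² + 0.42²) = 2.831
|j2.8 + 8.8| = √(2.8² + 8.8²) = 9.235
|j2.8 + 9.4| = √(2.8² + 9.4²) = 9.808
|T(j2.8)| = 7.82 × 85.25 / (2.831 × 9.235 × 9.808) = 2.5994
20 log₁₀(2.5994) = 8.30 dB

8.3 dB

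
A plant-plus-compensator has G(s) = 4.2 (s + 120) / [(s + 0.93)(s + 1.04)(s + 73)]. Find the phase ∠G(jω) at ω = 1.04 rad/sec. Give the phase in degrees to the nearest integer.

-94 deg

∠(j1.04 + 120) = arctan(1.04/120) = 0.50°
∠(j1.04 + 0.93) = arctan(1.04/0.93) = 48.20°
∠(j1.04 + 1.04) = arctan(1.04/1.04) = 45.00°
∠(j1.04 + 73) = arctan(1.04/73) = 0.82°
∠G(j1.04) = 0.50° − (48.20° + 45.00° + 0.82°) = -93.52°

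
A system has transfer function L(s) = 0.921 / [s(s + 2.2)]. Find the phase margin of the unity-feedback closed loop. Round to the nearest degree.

Gain crossover: |L(jω)| = 1 at ω ≈ 0.411 rad/sec.
∠L(j0.411) = −90° − arctan(0.411/2.2) ≈ -100.59°
PM = 180° + (-100.59°) = 79.41°

79°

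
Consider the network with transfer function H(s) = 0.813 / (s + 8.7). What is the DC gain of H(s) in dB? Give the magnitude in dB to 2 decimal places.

-20.59 dB

H(0) = 0.813 / 8.7 = 0.093448
20 log₁₀(0.093448) = -20.589 dB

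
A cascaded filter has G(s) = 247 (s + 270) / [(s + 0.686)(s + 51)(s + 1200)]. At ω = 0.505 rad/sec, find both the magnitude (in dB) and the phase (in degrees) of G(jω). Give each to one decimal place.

|j0.505 + 270| = √(0.505² + 270²) = 270
|j0.505 + 0.686| = √(0.505² + 0.686²) = 0.8518
|j0.505 + 51| = √(0.505² + 51²) = 51
|j0.505 + 1200| = √(0.505² + 1200²) = 1200
|G(j0.505)| = 247 × 270 / (0.8518 × 51 × 1200) = 1.2792
20 log₁₀(1.2792) = 2.14 dB
∠(j0.505 + 270) = arctan(0.505/270) = 0.11°
∠(j0.505 + 0.686) = arctan(0.505/0.686) = 36.36°
∠(j0.505 + 51) = arctan(0.505/51) = 0.57°
∠(j0.505 + 1200) = arctan(0.505/1200) = 0.02°
∠G(j0.505) = 0.11° − (36.36° + 0.57° + 0.02°) = -36.84°

|G| = 2.1 dB, ∠G = -36.8°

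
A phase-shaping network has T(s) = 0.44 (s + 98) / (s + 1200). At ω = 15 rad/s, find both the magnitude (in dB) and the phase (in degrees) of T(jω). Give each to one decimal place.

|j15 + 98| = √(15² + 98²) = 99.14
|j15 + 1200| = √(15² + 1200²) = 1200
|T(j15)| = 0.44 × 99.14 / 1200 = 0.036349
20 log₁₀(0.036349) = -28.79 dB
∠(j15 + 98) = arctan(15/98) = 8.70°
∠(j15 + 1200) = arctan(15/1200) = 0.72°
∠T(j15) = 8.70° − 0.72° = 7.99°

|T| = -28.8 dB, ∠T = 8.0 deg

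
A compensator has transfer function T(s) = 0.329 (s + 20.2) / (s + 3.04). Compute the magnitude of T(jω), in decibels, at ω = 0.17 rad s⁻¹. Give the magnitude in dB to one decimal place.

|j0.17 + 20.2| = √(0.17² + 20.2²) = 20.2
|j0.17 + 3.04| = √(0.17² + 3.04²) = 3.045
|T(j0.17)| = 0.329 × 20.2 / 3.045 = 2.1828
20 log₁₀(2.1828) = 6.78 dB

6.8 dB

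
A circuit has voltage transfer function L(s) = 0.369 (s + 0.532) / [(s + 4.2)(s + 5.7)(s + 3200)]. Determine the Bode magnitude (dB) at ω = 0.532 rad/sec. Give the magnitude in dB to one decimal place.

-108.9 dB

|j0.532 + 0.532| = √(0.532² + 0.532²) = 0.7524
|j0.532 + 4.2| = √(0.532² + 4.2²) = 4.234
|j0.532 + 5.7| = √(0.532² + 5.7²) = 5.725
|j0.532 + 3200| = √(0.532² + 3200²) = 3200
|L(j0.532)| = 0.369 × 0.7524 / (4.234 × 5.725 × 3200) = 3.5796e-06
20 log₁₀(3.5796e-06) = -108.92 dB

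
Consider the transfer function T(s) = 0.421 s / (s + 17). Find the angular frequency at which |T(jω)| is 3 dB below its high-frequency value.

For a single-pole high-pass, the −3 dB point is at the pole: ω = 17 rad/s.

17 rad/s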